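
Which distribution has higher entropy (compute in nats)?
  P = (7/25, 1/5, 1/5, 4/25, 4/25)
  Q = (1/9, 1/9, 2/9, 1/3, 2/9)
P

Computing entropies in nats:
H(P) = 1.5866
H(Q) = 1.5230

Distribution P has higher entropy.

Intuition: The distribution closer to uniform (more spread out) has higher entropy.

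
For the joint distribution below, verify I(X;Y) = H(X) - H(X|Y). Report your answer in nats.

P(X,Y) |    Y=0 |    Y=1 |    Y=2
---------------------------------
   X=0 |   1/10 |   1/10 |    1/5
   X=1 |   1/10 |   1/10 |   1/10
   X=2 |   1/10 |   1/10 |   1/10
I(X;Y) = 0.0138 nats

Mutual information has multiple equivalent forms:
- I(X;Y) = H(X) - H(X|Y)
- I(X;Y) = H(Y) - H(Y|X)
- I(X;Y) = H(X) + H(Y) - H(X,Y)

Computing all quantities:
H(X) = 1.0889, H(Y) = 1.0889, H(X,Y) = 2.1640
H(X|Y) = 1.0751, H(Y|X) = 1.0751

Verification:
H(X) - H(X|Y) = 1.0889 - 1.0751 = 0.0138
H(Y) - H(Y|X) = 1.0889 - 1.0751 = 0.0138
H(X) + H(Y) - H(X,Y) = 1.0889 + 1.0889 - 2.1640 = 0.0138

All forms give I(X;Y) = 0.0138 nats. ✓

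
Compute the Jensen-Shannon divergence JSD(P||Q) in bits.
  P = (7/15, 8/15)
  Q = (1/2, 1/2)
0.0008 bits

Jensen-Shannon divergence is:
JSD(P||Q) = 0.5 × D_KL(P||M) + 0.5 × D_KL(Q||M)
where M = 0.5 × (P + Q) is the mixture distribution.

M = 0.5 × (7/15, 8/15) + 0.5 × (1/2, 1/2) = (0.483333, 0.516667)

D_KL(P||M) = 0.0008 bits
D_KL(Q||M) = 0.0008 bits

JSD(P||Q) = 0.5 × 0.0008 + 0.5 × 0.0008 = 0.0008 bits

Unlike KL divergence, JSD is symmetric and bounded: 0 ≤ JSD ≤ log(2).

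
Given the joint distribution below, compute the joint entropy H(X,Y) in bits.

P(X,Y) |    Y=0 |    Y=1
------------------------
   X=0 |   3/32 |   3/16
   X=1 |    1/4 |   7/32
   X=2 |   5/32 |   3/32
2.4912 bits

Joint entropy is H(X,Y) = -Σ_{x,y} p(x,y) log p(x,y).

Summing over all non-zero entries:
H(X,Y) = -[3/32·log_2(3/32) + 3/16·log_2(3/16) + 1/4·log_2(1/4) + 7/32·log_2(7/32) + 5/32·log_2(5/32) + 3/32·log_2(3/32)]
H(X,Y) = 2.4912 bits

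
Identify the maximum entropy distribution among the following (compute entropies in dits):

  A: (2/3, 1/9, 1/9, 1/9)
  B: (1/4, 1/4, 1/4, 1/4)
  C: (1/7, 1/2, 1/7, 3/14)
B

For a discrete distribution over n outcomes, entropy is maximized by the uniform distribution.

Computing entropies:
H(A) = 0.4355 dits
H(B) = 0.6021 dits
H(C) = 0.5353 dits

The uniform distribution (where all probabilities equal 1/4) achieves the maximum entropy of log_10(4) = 0.6021 dits.

Distribution B has the highest entropy.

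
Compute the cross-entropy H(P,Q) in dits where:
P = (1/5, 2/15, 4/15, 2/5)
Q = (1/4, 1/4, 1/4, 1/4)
0.6021 dits

Cross-entropy: H(P,Q) = -Σ p(x) log q(x)

Alternatively: H(P,Q) = H(P) + D_KL(P||Q)
H(P) = 0.5687 dits
D_KL(P||Q) = 0.0333 dits

H(P,Q) = 0.5687 + 0.0333 = 0.6021 dits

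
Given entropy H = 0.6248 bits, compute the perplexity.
1.5420

Perplexity is 2^H (or exp(H) for natural log).

H = 0.6248 bits
Perplexity = 2^0.6248 = 1.5420

Interpretation: The model's uncertainty is equivalent to choosing uniformly among 1.5 options.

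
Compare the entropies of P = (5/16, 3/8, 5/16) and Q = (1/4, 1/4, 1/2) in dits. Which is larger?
P

Computing entropies in dits:
H(P) = 0.4755
H(Q) = 0.4515

Distribution P has higher entropy.

Intuition: The distribution closer to uniform (more spread out) has higher entropy.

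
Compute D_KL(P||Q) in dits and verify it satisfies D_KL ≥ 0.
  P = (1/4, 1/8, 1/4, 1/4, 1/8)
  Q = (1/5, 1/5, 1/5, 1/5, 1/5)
0.0217 dits

KL divergence satisfies the Gibbs inequality: D_KL(P||Q) ≥ 0 for all distributions P, Q.

D_KL(P||Q) = Σ p(x) log(p(x)/q(x))
Term by term:
  x=0: 1/4 × log_10[(1/4)/(1/5)] = 0.0242
  x=1: 1/8 × log_10[(1/8)/(1/5)] = -0.0255
  x=2: 1/4 × log_10[(1/4)/(1/5)] = 0.0242
  x=3: 1/4 × log_10[(1/4)/(1/5)] = 0.0242
  x=4: 1/8 × log_10[(1/8)/(1/5)] = -0.0255
D_KL(P||Q) = 0.0217 dits

D_KL(P||Q) = 0.0217 ≥ 0 ✓

This non-negativity is a fundamental property: relative entropy cannot be negative because it measures how different Q is from P.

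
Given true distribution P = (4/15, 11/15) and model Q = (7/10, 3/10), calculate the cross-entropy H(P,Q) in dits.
0.4248 dits

Cross-entropy: H(P,Q) = -Σ p(x) log q(x)

Alternatively: H(P,Q) = H(P) + D_KL(P||Q)
H(P) = 0.2519 dits
D_KL(P||Q) = 0.1729 dits

H(P,Q) = 0.2519 + 0.1729 = 0.4248 dits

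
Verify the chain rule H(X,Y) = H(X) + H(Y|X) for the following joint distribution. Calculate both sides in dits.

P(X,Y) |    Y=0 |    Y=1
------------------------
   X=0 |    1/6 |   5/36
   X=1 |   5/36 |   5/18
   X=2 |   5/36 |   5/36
H(X,Y) = 0.7605, H(X) = 0.4703, H(Y|X) = 0.2902 (all in dits)

Chain rule: H(X,Y) = H(X) + H(Y|X)

Left side — joint entropy directly:
H(X,Y) = -Σ p(x,y) log p(x,y) = 0.7605 dits

Right side — compute H(Y|X) from the conditional distributions:
P(X) = (11/36, 5/12, 5/18), so H(X) = 0.4703 dits
H(Y|X) = Σ_x P(X=x) · H(Y|X=x):
  P(Y|X=0) = (6/11, 5/11), H(Y|X=0) = 0.2992, weight P(X=0) = 11/36
  P(Y|X=1) = (1/3, 2/3), H(Y|X=1) = 0.2764, weight P(X=1) = 5/12
  P(Y|X=2) = (1/2, 1/2), H(Y|X=2) = 0.3010, weight P(X=2) = 5/18
H(Y|X) = 0.2902 dits

H(X) + H(Y|X) = 0.4703 + 0.2902 = 0.7605 dits

Both sides equal 0.7605 dits. ✓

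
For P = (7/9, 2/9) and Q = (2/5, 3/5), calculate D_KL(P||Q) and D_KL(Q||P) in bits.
D_KL(P||Q) = 0.4277, D_KL(Q||P) = 0.4760

KL divergence is not symmetric: D_KL(P||Q) ≠ D_KL(Q||P) in general.

D_KL(P||Q) = 0.4277 bits
D_KL(Q||P) = 0.4760 bits

No, they are not equal!

This asymmetry is why KL divergence is not a true distance metric.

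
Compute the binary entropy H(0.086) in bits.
0.4230 bits

The binary entropy function is:
H(p) = -p log(p) - (1-p) log(1-p)

H(0.086) = -0.086 × log_2(0.086) - 0.914 × log_2(0.914)
H(0.086) = 0.4230 bits

Note: Binary entropy is maximized at p=0.5 (H=1 bit) and minimized at p=0 or p=1 (H=0).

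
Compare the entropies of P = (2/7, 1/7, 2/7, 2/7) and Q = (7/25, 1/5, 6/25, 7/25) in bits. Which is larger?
Q

Computing entropies in bits:
H(P) = 1.9502
H(Q) = 1.9870

Distribution Q has higher entropy.

Intuition: The distribution closer to uniform (more spread out) has higher entropy.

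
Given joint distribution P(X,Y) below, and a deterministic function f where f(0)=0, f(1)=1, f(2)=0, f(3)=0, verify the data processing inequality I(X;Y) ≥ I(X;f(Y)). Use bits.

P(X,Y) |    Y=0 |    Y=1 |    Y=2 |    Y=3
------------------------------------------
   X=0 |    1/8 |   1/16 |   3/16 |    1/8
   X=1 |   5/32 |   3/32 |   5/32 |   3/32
I(X;Y) = 0.0123, I(X;f(Y)) = 0.0054, inequality holds: 0.0123 ≥ 0.0054

Data Processing Inequality: For any Markov chain X → Y → Z, we have I(X;Y) ≥ I(X;Z).

Here Z = f(Y) is a deterministic function of Y, forming X → Y → Z.

Original I(X;Y) = 0.0123 bits

After applying f:
P(X,Z) where Z=f(Y):
- P(X,Z=0) = P(X,Y=0) + P(X,Y=2) + P(X,Y=3)
- P(X,Z=1) = P(X,Y=1)

I(X;Z) = I(X;f(Y)) = 0.0054 bits

Verification: 0.0123 ≥ 0.0054 ✓

Information cannot be created by processing; the function f can only lose information about X.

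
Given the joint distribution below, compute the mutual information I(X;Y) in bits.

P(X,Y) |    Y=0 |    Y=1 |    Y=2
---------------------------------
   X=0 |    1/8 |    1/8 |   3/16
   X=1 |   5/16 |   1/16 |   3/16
0.0639 bits

Mutual information: I(X;Y) = H(X) + H(Y) - H(X,Y)

Marginals:
P(X) = (7/16, 9/16), H(X) = 0.9887 bits
P(Y) = (7/16, 3/16, 3/8), H(Y) = 1.5052 bits

Joint entropy: H(X,Y) = 2.4300 bits

I(X;Y) = 0.9887 + 1.5052 - 2.4300 = 0.0639 bits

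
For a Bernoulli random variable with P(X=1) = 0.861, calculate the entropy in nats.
0.4031 nats

The binary entropy function is:
H(p) = -p log(p) - (1-p) log(1-p)

H(0.861) = -0.861 × log_e(0.861) - 0.139 × log_e(0.139)
H(0.861) = 0.4031 nats

Note: Binary entropy is maximized at p=0.5 (H=1 bit) and minimized at p=0 or p=1 (H=0).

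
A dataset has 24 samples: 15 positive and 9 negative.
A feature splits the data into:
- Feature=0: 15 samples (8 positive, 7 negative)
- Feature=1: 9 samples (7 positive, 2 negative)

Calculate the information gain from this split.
0.0449 bits

Information Gain = H(Y) - H(Y|Feature)

Before split:
P(positive) = 15/24 = 0.6250
H(Y) = 0.9544 bits

After split:
Feature=0: H = 0.9968 bits (weight = 15/24)
Feature=1: H = 0.7642 bits (weight = 9/24)
H(Y|Feature) = (15/24)×0.9968 + (9/24)×0.7642 = 0.9096 bits

Information Gain = 0.9544 - 0.9096 = 0.0449 bits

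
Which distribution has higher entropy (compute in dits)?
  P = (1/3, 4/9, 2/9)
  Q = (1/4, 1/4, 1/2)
P

Computing entropies in dits:
H(P) = 0.4607
H(Q) = 0.4515

Distribution P has higher entropy.

Intuition: The distribution closer to uniform (more spread out) has higher entropy.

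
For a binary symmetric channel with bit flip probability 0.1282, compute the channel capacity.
0.4475 bits

For a binary symmetric channel (BSC) with error probability p:
Capacity C = 1 - H(p) bits per symbol

where H(p) = -p log₂(p) - (1-p) log₂(1-p) is the binary entropy function.

H(0.1282) = 0.5525 bits
C = 1 - 0.5525 = 0.4475 bits per symbol

This means we can reliably transmit up to 0.4475 bits of information per channel use.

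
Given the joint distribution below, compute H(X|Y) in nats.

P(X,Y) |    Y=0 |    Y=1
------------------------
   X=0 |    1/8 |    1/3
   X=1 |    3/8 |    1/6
0.5994 nats

Using the chain rule: H(X|Y) = H(X,Y) - H(Y)

First, compute H(X,Y) = 1.2926 nats

Marginal P(Y) = (1/2, 1/2)
H(Y) = 0.6931 nats

H(X|Y) = H(X,Y) - H(Y) = 1.2926 - 0.6931 = 0.5994 nats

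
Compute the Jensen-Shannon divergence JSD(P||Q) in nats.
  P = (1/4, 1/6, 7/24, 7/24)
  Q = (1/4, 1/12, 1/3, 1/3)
0.0085 nats

Jensen-Shannon divergence is:
JSD(P||Q) = 0.5 × D_KL(P||M) + 0.5 × D_KL(Q||M)
where M = 0.5 × (P + Q) is the mixture distribution.

M = 0.5 × (1/4, 1/6, 7/24, 7/24) + 0.5 × (1/4, 1/12, 1/3, 1/3) = (1/4, 1/8, 5/16, 5/16)

D_KL(P||M) = 0.0077 nats
D_KL(Q||M) = 0.0092 nats

JSD(P||Q) = 0.5 × 0.0077 + 0.5 × 0.0092 = 0.0085 nats

Unlike KL divergence, JSD is symmetric and bounded: 0 ≤ JSD ≤ log(2).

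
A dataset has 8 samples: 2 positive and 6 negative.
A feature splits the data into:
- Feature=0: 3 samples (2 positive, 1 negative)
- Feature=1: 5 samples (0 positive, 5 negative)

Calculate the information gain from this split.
0.4669 bits

Information Gain = H(Y) - H(Y|Feature)

Before split:
P(positive) = 2/8 = 0.2500
H(Y) = 0.8113 bits

After split:
Feature=0: H = 0.9183 bits (weight = 3/8)
Feature=1: H = 0.0000 bits (weight = 5/8)
H(Y|Feature) = (3/8)×0.9183 + (5/8)×0.0000 = 0.3444 bits

Information Gain = 0.8113 - 0.3444 = 0.4669 bits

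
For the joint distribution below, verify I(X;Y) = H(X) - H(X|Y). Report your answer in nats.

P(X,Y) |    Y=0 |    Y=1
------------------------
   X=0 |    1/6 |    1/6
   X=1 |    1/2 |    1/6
I(X;Y) = 0.0306 nats

Mutual information has multiple equivalent forms:
- I(X;Y) = H(X) - H(X|Y)
- I(X;Y) = H(Y) - H(Y|X)
- I(X;Y) = H(X) + H(Y) - H(X,Y)

Computing all quantities:
H(X) = 0.6365, H(Y) = 0.6365, H(X,Y) = 1.2425
H(X|Y) = 0.6059, H(Y|X) = 0.6059

Verification:
H(X) - H(X|Y) = 0.6365 - 0.6059 = 0.0306
H(Y) - H(Y|X) = 0.6365 - 0.6059 = 0.0306
H(X) + H(Y) - H(X,Y) = 0.6365 + 0.6365 - 1.2425 = 0.0306

All forms give I(X;Y) = 0.0306 nats. ✓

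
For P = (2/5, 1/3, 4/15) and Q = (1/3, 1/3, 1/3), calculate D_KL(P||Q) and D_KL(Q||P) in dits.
D_KL(P||Q) = 0.0058, D_KL(Q||P) = 0.0059

KL divergence is not symmetric: D_KL(P||Q) ≠ D_KL(Q||P) in general.

D_KL(P||Q) = 0.0058 dits
D_KL(Q||P) = 0.0059 dits

No, they are not equal!

This asymmetry is why KL divergence is not a true distance metric.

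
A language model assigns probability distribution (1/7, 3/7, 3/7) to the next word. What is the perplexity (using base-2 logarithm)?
2.7298

Perplexity is 2^H (or exp(H) for natural log).

First, H = -Σ p log p = 1.4488 bits
Perplexity = 2^1.4488 = 2.7298

Interpretation: The model's uncertainty is equivalent to choosing uniformly among 2.7 options.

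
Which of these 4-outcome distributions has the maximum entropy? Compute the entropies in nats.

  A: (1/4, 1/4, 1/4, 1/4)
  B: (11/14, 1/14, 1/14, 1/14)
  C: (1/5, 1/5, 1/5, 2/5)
A

For a discrete distribution over n outcomes, entropy is maximized by the uniform distribution.

Computing entropies:
H(A) = 1.3863 nats
H(B) = 0.7550 nats
H(C) = 1.3322 nats

The uniform distribution (where all probabilities equal 1/4) achieves the maximum entropy of log_e(4) = 1.3863 nats.

Distribution A has the highest entropy.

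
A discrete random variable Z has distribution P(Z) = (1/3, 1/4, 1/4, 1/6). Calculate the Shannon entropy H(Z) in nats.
1.3580 nats

Shannon entropy is H(X) = -Σ p(x) log p(x).

For P = (1/3, 1/4, 1/4, 1/6):
H = -1/3 × log_e(1/3) -1/4 × log_e(1/4) -1/4 × log_e(1/4) -1/6 × log_e(1/6)
H = 1.3580 nats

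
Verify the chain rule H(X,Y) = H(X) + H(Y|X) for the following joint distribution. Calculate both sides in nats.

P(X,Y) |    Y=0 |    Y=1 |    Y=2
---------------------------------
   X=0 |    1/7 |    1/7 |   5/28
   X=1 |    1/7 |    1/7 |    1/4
H(X,Y) = 1.7662, H(X) = 0.6906, H(Y|X) = 1.0756 (all in nats)

Chain rule: H(X,Y) = H(X) + H(Y|X)

Left side — joint entropy directly:
H(X,Y) = -Σ p(x,y) log p(x,y) = 1.7662 nats

Right side — compute H(Y|X) from the conditional distributions:
P(X) = (13/28, 15/28), so H(X) = 0.6906 nats
H(Y|X) = Σ_x P(X=x) · H(Y|X=x):
  P(Y|X=0) = (4/13, 4/13, 5/13), H(Y|X=0) = 1.0928, weight P(X=0) = 13/28
  P(Y|X=1) = (4/15, 4/15, 7/15), H(Y|X=1) = 1.0606, weight P(X=1) = 15/28
H(Y|X) = 1.0756 nats

H(X) + H(Y|X) = 0.6906 + 1.0756 = 1.7662 nats

Both sides equal 1.7662 nats. ✓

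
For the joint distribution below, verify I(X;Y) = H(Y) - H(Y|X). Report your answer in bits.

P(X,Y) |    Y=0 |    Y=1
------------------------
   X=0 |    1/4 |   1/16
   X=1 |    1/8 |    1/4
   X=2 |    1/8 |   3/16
I(X;Y) = 0.1266 bits

Mutual information has multiple equivalent forms:
- I(X;Y) = H(X) - H(X|Y)
- I(X;Y) = H(Y) - H(Y|X)
- I(X;Y) = H(X) + H(Y) - H(X,Y)

Computing all quantities:
H(X) = 1.5794, H(Y) = 1.0000, H(X,Y) = 2.4528
H(X|Y) = 1.4528, H(Y|X) = 0.8734

Verification:
H(X) - H(X|Y) = 1.5794 - 1.4528 = 0.1266
H(Y) - H(Y|X) = 1.0000 - 0.8734 = 0.1266
H(X) + H(Y) - H(X,Y) = 1.5794 + 1.0000 - 2.4528 = 0.1266

All forms give I(X;Y) = 0.1266 bits. ✓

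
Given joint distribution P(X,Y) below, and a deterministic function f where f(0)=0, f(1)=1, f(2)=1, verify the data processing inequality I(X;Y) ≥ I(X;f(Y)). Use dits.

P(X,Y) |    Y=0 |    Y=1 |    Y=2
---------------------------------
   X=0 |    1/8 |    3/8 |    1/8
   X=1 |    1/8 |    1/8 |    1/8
I(X;Y) = 0.0147, I(X;f(Y)) = 0.0047, inequality holds: 0.0147 ≥ 0.0047

Data Processing Inequality: For any Markov chain X → Y → Z, we have I(X;Y) ≥ I(X;Z).

Here Z = f(Y) is a deterministic function of Y, forming X → Y → Z.

Original I(X;Y) = 0.0147 dits

After applying f:
P(X,Z) where Z=f(Y):
- P(X,Z=0) = P(X,Y=0)
- P(X,Z=1) = P(X,Y=1) + P(X,Y=2)

I(X;Z) = I(X;f(Y)) = 0.0047 dits

Verification: 0.0147 ≥ 0.0047 ✓

Information cannot be created by processing; the function f can only lose information about X.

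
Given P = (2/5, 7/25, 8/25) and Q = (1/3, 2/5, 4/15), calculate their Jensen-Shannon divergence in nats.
0.0081 nats

Jensen-Shannon divergence is:
JSD(P||Q) = 0.5 × D_KL(P||M) + 0.5 × D_KL(Q||M)
where M = 0.5 × (P + Q) is the mixture distribution.

M = 0.5 × (2/5, 7/25, 8/25) + 0.5 × (1/3, 2/5, 4/15) = (11/30, 0.34, 0.293333)

D_KL(P||M) = 0.0083 nats
D_KL(Q||M) = 0.0078 nats

JSD(P||Q) = 0.5 × 0.0083 + 0.5 × 0.0078 = 0.0081 nats

Unlike KL divergence, JSD is symmetric and bounded: 0 ≤ JSD ≤ log(2).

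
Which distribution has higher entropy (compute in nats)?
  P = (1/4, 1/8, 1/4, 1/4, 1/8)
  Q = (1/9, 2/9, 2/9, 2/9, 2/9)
Q

Computing entropies in nats:
H(P) = 1.5596
H(Q) = 1.5811

Distribution Q has higher entropy.

Intuition: The distribution closer to uniform (more spread out) has higher entropy.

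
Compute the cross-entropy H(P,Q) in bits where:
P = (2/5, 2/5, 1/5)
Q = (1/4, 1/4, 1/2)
1.8000 bits

Cross-entropy: H(P,Q) = -Σ p(x) log q(x)

Alternatively: H(P,Q) = H(P) + D_KL(P||Q)
H(P) = 1.5219 bits
D_KL(P||Q) = 0.2781 bits

H(P,Q) = 1.5219 + 0.2781 = 1.8000 bits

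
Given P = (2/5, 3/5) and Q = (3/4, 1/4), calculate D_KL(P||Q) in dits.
0.1189 dits

KL divergence: D_KL(P||Q) = Σ p(x) log(p(x)/q(x))

Computing term by term:
  x=0: 2/5 × log_10[(2/5)/(3/4)] = 2/5 × -0.2730 = -0.1092
  x=1: 3/5 × log_10[(3/5)/(1/4)] = 3/5 × 0.3802 = 0.2281

D_KL(P||Q) = 0.1189 dits

Note: KL divergence is always non-negative and equals 0 iff P = Q.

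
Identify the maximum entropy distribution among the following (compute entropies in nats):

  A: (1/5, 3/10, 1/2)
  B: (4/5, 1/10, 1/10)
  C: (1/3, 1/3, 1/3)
C

For a discrete distribution over n outcomes, entropy is maximized by the uniform distribution.

Computing entropies:
H(A) = 1.0297 nats
H(B) = 0.6390 nats
H(C) = 1.0986 nats

The uniform distribution (where all probabilities equal 1/3) achieves the maximum entropy of log_e(3) = 1.0986 nats.

Distribution C has the highest entropy.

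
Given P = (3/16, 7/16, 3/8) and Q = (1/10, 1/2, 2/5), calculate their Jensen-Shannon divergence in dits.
0.0035 dits

Jensen-Shannon divergence is:
JSD(P||Q) = 0.5 × D_KL(P||M) + 0.5 × D_KL(Q||M)
where M = 0.5 × (P + Q) is the mixture distribution.

M = 0.5 × (3/16, 7/16, 3/8) + 0.5 × (1/10, 1/2, 2/5) = (0.14375, 15/32, 0.3875)

D_KL(P||M) = 0.0032 dits
D_KL(Q||M) = 0.0038 dits

JSD(P||Q) = 0.5 × 0.0032 + 0.5 × 0.0038 = 0.0035 dits

Unlike KL divergence, JSD is symmetric and bounded: 0 ≤ JSD ≤ log(2).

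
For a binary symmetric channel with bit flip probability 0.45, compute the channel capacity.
0.0072 bits

For a binary symmetric channel (BSC) with error probability p:
Capacity C = 1 - H(p) bits per symbol

where H(p) = -p log₂(p) - (1-p) log₂(1-p) is the binary entropy function.

H(0.45) = 0.9928 bits
C = 1 - 0.9928 = 0.0072 bits per symbol

This means we can reliably transmit up to 0.0072 bits of information per channel use.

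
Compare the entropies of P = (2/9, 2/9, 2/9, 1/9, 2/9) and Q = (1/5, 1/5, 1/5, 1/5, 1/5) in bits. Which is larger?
Q

Computing entropies in bits:
H(P) = 2.2810
H(Q) = 2.3219

Distribution Q has higher entropy.

Intuition: The distribution closer to uniform (more spread out) has higher entropy.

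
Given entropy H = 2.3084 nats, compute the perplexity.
10.0583

Perplexity is e^H (or exp(H) for natural log).

H = 2.3084 nats
Perplexity = e^2.3084 = 10.0583

Interpretation: The model's uncertainty is equivalent to choosing uniformly among 10.1 options.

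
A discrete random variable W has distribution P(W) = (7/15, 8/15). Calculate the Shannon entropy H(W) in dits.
0.3001 dits

Shannon entropy is H(X) = -Σ p(x) log p(x).

For P = (7/15, 8/15):
H = -7/15 × log_10(7/15) -8/15 × log_10(8/15)
H = 0.3001 dits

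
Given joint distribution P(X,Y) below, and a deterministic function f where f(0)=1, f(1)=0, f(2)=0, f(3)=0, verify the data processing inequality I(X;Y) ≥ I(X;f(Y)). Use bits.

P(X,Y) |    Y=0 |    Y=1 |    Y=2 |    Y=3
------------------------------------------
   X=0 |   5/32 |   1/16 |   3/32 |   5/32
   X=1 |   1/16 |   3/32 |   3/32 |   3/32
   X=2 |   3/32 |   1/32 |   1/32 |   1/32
I(X;Y) = 0.0599, I(X;f(Y)) = 0.0429, inequality holds: 0.0599 ≥ 0.0429

Data Processing Inequality: For any Markov chain X → Y → Z, we have I(X;Y) ≥ I(X;Z).

Here Z = f(Y) is a deterministic function of Y, forming X → Y → Z.

Original I(X;Y) = 0.0599 bits

After applying f:
P(X,Z) where Z=f(Y):
- P(X,Z=0) = P(X,Y=1) + P(X,Y=2) + P(X,Y=3)
- P(X,Z=1) = P(X,Y=0)

I(X;Z) = I(X;f(Y)) = 0.0429 bits

Verification: 0.0599 ≥ 0.0429 ✓

Information cannot be created by processing; the function f can only lose information about X.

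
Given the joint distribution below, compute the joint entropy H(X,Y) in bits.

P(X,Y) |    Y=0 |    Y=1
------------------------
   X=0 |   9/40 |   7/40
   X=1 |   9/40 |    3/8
1.9391 bits

Joint entropy is H(X,Y) = -Σ_{x,y} p(x,y) log p(x,y).

Summing over all non-zero entries:
H(X,Y) = -[9/40·log_2(9/40) + 7/40·log_2(7/40) + 9/40·log_2(9/40) + 3/8·log_2(3/8)]
H(X,Y) = 1.9391 bits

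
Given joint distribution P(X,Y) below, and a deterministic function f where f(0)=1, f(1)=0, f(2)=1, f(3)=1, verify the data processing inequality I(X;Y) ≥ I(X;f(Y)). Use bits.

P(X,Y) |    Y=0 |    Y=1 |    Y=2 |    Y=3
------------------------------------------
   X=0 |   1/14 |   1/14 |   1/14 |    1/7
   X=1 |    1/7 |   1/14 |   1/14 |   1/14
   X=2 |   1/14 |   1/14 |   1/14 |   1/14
I(X;Y) = 0.0410, I(X;f(Y)) = 0.0021, inequality holds: 0.0410 ≥ 0.0021

Data Processing Inequality: For any Markov chain X → Y → Z, we have I(X;Y) ≥ I(X;Z).

Here Z = f(Y) is a deterministic function of Y, forming X → Y → Z.

Original I(X;Y) = 0.0410 bits

After applying f:
P(X,Z) where Z=f(Y):
- P(X,Z=0) = P(X,Y=1)
- P(X,Z=1) = P(X,Y=0) + P(X,Y=2) + P(X,Y=3)

I(X;Z) = I(X;f(Y)) = 0.0021 bits

Verification: 0.0410 ≥ 0.0021 ✓

Information cannot be created by processing; the function f can only lose information about X.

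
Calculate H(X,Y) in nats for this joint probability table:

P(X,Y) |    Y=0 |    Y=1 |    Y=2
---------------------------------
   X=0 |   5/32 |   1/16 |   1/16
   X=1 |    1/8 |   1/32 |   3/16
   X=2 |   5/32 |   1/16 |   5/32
2.0721 nats

Joint entropy is H(X,Y) = -Σ_{x,y} p(x,y) log p(x,y).

Summing over all non-zero entries:
H(X,Y) = -[5/32·log_e(5/32) + 1/16·log_e(1/16) + 1/16·log_e(1/16) + 1/8·log_e(1/8) + 1/32·log_e(1/32) + 3/16·log_e(3/16) + 5/32·log_e(5/32) + 1/16·log_e(1/16) + 5/32·log_e(5/32)]
H(X,Y) = 2.0721 nats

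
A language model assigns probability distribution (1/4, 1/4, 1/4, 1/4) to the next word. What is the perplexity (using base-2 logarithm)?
4.0000

Perplexity is 2^H (or exp(H) for natural log).

First, H = -Σ p log p = 2.0000 bits
Perplexity = 2^2.0000 = 4.0000

Interpretation: The model's uncertainty is equivalent to choosing uniformly among 4.0 options.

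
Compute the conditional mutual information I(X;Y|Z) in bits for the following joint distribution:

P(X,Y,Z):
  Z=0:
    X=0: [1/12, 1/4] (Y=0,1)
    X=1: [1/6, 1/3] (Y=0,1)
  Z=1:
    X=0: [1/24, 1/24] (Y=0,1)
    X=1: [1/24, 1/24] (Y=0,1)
0.0048 bits

Conditional mutual information: I(X;Y|Z) = H(X|Z) + H(Y|Z) - H(X,Y|Z)

H(Z) = 0.6500
H(X,Z) = 1.6258 → H(X|Z) = 0.9758
H(Y,Z) = 1.5511 → H(Y|Z) = 0.9011
H(X,Y,Z) = 2.5221 → H(X,Y|Z) = 1.8720

I(X;Y|Z) = 0.9758 + 0.9011 - 1.8720 = 0.0048 bits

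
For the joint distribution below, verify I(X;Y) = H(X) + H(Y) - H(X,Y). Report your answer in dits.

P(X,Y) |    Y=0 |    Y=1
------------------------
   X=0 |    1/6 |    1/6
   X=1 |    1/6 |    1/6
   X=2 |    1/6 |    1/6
I(X;Y) = 0.0000 dits

Mutual information has multiple equivalent forms:
- I(X;Y) = H(X) - H(X|Y)
- I(X;Y) = H(Y) - H(Y|X)
- I(X;Y) = H(X) + H(Y) - H(X,Y)

Computing all quantities:
H(X) = 0.4771, H(Y) = 0.3010, H(X,Y) = 0.7782
H(X|Y) = 0.4771, H(Y|X) = 0.3010

Verification:
H(X) - H(X|Y) = 0.4771 - 0.4771 = 0.0000
H(Y) - H(Y|X) = 0.3010 - 0.3010 = 0.0000
H(X) + H(Y) - H(X,Y) = 0.4771 + 0.3010 - 0.7782 = 0.0000

All forms give I(X;Y) = 0.0000 dits. ✓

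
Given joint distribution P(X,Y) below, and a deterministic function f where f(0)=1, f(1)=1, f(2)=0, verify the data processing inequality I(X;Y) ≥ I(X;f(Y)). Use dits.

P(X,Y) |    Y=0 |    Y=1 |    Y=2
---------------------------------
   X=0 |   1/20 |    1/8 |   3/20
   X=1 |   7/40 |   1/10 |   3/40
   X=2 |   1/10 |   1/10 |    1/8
I(X;Y) = 0.0225, I(X;f(Y)) = 0.0107, inequality holds: 0.0225 ≥ 0.0107

Data Processing Inequality: For any Markov chain X → Y → Z, we have I(X;Y) ≥ I(X;Z).

Here Z = f(Y) is a deterministic function of Y, forming X → Y → Z.

Original I(X;Y) = 0.0225 dits

After applying f:
P(X,Z) where Z=f(Y):
- P(X,Z=0) = P(X,Y=2)
- P(X,Z=1) = P(X,Y=0) + P(X,Y=1)

I(X;Z) = I(X;f(Y)) = 0.0107 dits

Verification: 0.0225 ≥ 0.0107 ✓

Information cannot be created by processing; the function f can only lose information about X.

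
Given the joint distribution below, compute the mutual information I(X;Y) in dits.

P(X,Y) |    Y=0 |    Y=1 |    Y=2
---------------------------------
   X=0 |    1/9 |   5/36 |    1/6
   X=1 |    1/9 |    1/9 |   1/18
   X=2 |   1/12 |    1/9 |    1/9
0.0078 dits

Mutual information: I(X;Y) = H(X) + H(Y) - H(X,Y)

Marginals:
P(X) = (5/12, 5/18, 11/36), H(X) = 0.4703 dits
P(Y) = (11/36, 13/36, 1/3), H(Y) = 0.4761 dits

Joint entropy: H(X,Y) = 0.9386 dits

I(X;Y) = 0.4703 + 0.4761 - 0.9386 = 0.0078 dits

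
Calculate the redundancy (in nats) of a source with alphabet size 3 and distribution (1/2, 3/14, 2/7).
0.0640 nats

Redundancy measures how far a source is from maximum entropy:
R = H_max - H(X)

Maximum entropy for 3 symbols: H_max = log_e(3) = 1.0986 nats
Actual entropy: H(X) = 1.0346 nats
Redundancy: R = 1.0986 - 1.0346 = 0.0640 nats

This redundancy represents potential for compression: the source could be compressed by 0.0640 nats per symbol.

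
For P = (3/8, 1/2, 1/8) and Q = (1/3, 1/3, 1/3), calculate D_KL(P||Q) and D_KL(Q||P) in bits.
D_KL(P||Q) = 0.1793, D_KL(Q||P) = 0.2200

KL divergence is not symmetric: D_KL(P||Q) ≠ D_KL(Q||P) in general.

D_KL(P||Q) = 0.1793 bits
D_KL(Q||P) = 0.2200 bits

No, they are not equal!

This asymmetry is why KL divergence is not a true distance metric.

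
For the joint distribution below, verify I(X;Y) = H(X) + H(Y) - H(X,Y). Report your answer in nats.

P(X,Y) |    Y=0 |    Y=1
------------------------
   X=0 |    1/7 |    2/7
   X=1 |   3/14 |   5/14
I(X;Y) = 0.0009 nats

Mutual information has multiple equivalent forms:
- I(X;Y) = H(X) - H(X|Y)
- I(X;Y) = H(Y) - H(Y|X)
- I(X;Y) = H(X) + H(Y) - H(X,Y)

Computing all quantities:
H(X) = 0.6829, H(Y) = 0.6518, H(X,Y) = 1.3337
H(X|Y) = 0.6820, H(Y|X) = 0.6508

Verification:
H(X) - H(X|Y) = 0.6829 - 0.6820 = 0.0009
H(Y) - H(Y|X) = 0.6518 - 0.6508 = 0.0009
H(X) + H(Y) - H(X,Y) = 0.6829 + 0.6518 - 1.3337 = 0.0009

All forms give I(X;Y) = 0.0009 nats. ✓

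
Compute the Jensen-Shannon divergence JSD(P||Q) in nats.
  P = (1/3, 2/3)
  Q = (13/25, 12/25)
0.0179 nats

Jensen-Shannon divergence is:
JSD(P||Q) = 0.5 × D_KL(P||M) + 0.5 × D_KL(Q||M)
where M = 0.5 × (P + Q) is the mixture distribution.

M = 0.5 × (1/3, 2/3) + 0.5 × (13/25, 12/25) = (0.426667, 0.573333)

D_KL(P||M) = 0.0183 nats
D_KL(Q||M) = 0.0176 nats

JSD(P||Q) = 0.5 × 0.0183 + 0.5 × 0.0176 = 0.0179 nats

Unlike KL divergence, JSD is symmetric and bounded: 0 ≤ JSD ≤ log(2).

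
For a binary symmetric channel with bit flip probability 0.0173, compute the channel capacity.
0.8740 bits

For a binary symmetric channel (BSC) with error probability p:
Capacity C = 1 - H(p) bits per symbol

where H(p) = -p log₂(p) - (1-p) log₂(1-p) is the binary entropy function.

H(0.0173) = 0.1260 bits
C = 1 - 0.1260 = 0.8740 bits per symbol

This means we can reliably transmit up to 0.8740 bits of information per channel use.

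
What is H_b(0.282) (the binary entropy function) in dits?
0.2583 dits

The binary entropy function is:
H(p) = -p log(p) - (1-p) log(1-p)

H(0.282) = -0.282 × log_10(0.282) - 0.718 × log_10(0.718)
H(0.282) = 0.2583 dits

Note: Binary entropy is maximized at p=0.5 (H=1 bit) and minimized at p=0 or p=1 (H=0).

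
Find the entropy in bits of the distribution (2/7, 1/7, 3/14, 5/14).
1.9242 bits

Shannon entropy is H(X) = -Σ p(x) log p(x).

For P = (2/7, 1/7, 3/14, 5/14):
H = -2/7 × log_2(2/7) -1/7 × log_2(1/7) -3/14 × log_2(3/14) -5/14 × log_2(5/14)
H = 1.9242 bits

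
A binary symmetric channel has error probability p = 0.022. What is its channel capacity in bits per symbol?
0.8475 bits

For a binary symmetric channel (BSC) with error probability p:
Capacity C = 1 - H(p) bits per symbol

where H(p) = -p log₂(p) - (1-p) log₂(1-p) is the binary entropy function.

H(0.022) = 0.1525 bits
C = 1 - 0.1525 = 0.8475 bits per symbol

This means we can reliably transmit up to 0.8475 bits of information per channel use.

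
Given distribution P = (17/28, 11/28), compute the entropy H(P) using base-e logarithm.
0.6700 nats

Shannon entropy is H(X) = -Σ p(x) log p(x).

For P = (17/28, 11/28):
H = -17/28 × log_e(17/28) -11/28 × log_e(11/28)
H = 0.6700 nats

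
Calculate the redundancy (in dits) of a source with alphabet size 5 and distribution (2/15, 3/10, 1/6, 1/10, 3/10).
0.0389 dits

Redundancy measures how far a source is from maximum entropy:
R = H_max - H(X)

Maximum entropy for 5 symbols: H_max = log_10(5) = 0.6990 dits
Actual entropy: H(X) = 0.6601 dits
Redundancy: R = 0.6990 - 0.6601 = 0.0389 dits

This redundancy represents potential for compression: the source could be compressed by 0.0389 dits per symbol.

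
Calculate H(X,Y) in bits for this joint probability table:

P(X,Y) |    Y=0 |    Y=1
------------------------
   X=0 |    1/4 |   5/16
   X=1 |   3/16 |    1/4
1.9772 bits

Joint entropy is H(X,Y) = -Σ_{x,y} p(x,y) log p(x,y).

Summing over all non-zero entries:
H(X,Y) = -[1/4·log_2(1/4) + 5/16·log_2(5/16) + 3/16·log_2(3/16) + 1/4·log_2(1/4)]
H(X,Y) = 1.9772 bits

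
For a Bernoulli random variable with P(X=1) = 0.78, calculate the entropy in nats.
0.5269 nats

The binary entropy function is:
H(p) = -p log(p) - (1-p) log(1-p)

H(0.78) = -0.78 × log_e(0.78) - 0.22 × log_e(0.22)
H(0.78) = 0.5269 nats

Note: Binary entropy is maximized at p=0.5 (H=1 bit) and minimized at p=0 or p=1 (H=0).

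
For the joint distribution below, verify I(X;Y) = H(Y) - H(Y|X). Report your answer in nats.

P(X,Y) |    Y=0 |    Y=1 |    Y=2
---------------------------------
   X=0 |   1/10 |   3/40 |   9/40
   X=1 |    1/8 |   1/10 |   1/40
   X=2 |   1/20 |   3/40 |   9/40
I(X;Y) = 0.1135 nats

Mutual information has multiple equivalent forms:
- I(X;Y) = H(X) - H(X|Y)
- I(X;Y) = H(Y) - H(Y|X)
- I(X;Y) = H(X) + H(Y) - H(X,Y)

Computing all quantities:
H(X) = 1.0805, H(Y) = 1.0552, H(X,Y) = 2.0222
H(X|Y) = 0.9670, H(Y|X) = 0.9417

Verification:
H(X) - H(X|Y) = 1.0805 - 0.9670 = 0.1135
H(Y) - H(Y|X) = 1.0552 - 0.9417 = 0.1135
H(X) + H(Y) - H(X,Y) = 1.0805 + 1.0552 - 2.0222 = 0.1135

All forms give I(X;Y) = 0.1135 nats. ✓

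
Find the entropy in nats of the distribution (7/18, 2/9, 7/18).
1.0688 nats

Shannon entropy is H(X) = -Σ p(x) log p(x).

For P = (7/18, 2/9, 7/18):
H = -7/18 × log_e(7/18) -2/9 × log_e(2/9) -7/18 × log_e(7/18)
H = 1.0688 nats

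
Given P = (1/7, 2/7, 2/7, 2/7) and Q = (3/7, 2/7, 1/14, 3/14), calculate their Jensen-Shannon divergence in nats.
0.0744 nats

Jensen-Shannon divergence is:
JSD(P||Q) = 0.5 × D_KL(P||M) + 0.5 × D_KL(Q||M)
where M = 0.5 × (P + Q) is the mixture distribution.

M = 0.5 × (1/7, 2/7, 2/7, 2/7) + 0.5 × (3/7, 2/7, 1/14, 3/14) = (2/7, 2/7, 5/28, 1/4)

D_KL(P||M) = 0.0734 nats
D_KL(Q||M) = 0.0753 nats

JSD(P||Q) = 0.5 × 0.0734 + 0.5 × 0.0753 = 0.0744 nats

Unlike KL divergence, JSD is symmetric and bounded: 0 ≤ JSD ≤ log(2).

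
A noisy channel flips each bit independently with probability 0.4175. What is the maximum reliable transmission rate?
0.0197 bits

For a binary symmetric channel (BSC) with error probability p:
Capacity C = 1 - H(p) bits per symbol

where H(p) = -p log₂(p) - (1-p) log₂(1-p) is the binary entropy function.

H(0.4175) = 0.9803 bits
C = 1 - 0.9803 = 0.0197 bits per symbol

This means we can reliably transmit up to 0.0197 bits of information per channel use.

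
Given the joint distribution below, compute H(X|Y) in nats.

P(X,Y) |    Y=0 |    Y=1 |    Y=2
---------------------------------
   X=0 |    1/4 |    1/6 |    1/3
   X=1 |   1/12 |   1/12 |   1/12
0.5551 nats

Using the chain rule: H(X|Y) = H(X,Y) - H(Y)

First, compute H(X,Y) = 1.6326 nats

Marginal P(Y) = (1/3, 1/4, 5/12)
H(Y) = 1.0776 nats

H(X|Y) = H(X,Y) - H(Y) = 1.6326 - 1.0776 = 0.5551 nats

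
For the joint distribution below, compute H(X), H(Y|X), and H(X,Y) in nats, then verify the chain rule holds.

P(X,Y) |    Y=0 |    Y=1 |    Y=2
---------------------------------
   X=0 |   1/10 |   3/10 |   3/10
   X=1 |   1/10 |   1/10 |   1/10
H(X,Y) = 1.6434, H(X) = 0.6109, H(Y|X) = 1.0326 (all in nats)

Chain rule: H(X,Y) = H(X) + H(Y|X)

Left side — joint entropy directly:
H(X,Y) = -Σ p(x,y) log p(x,y) = 1.6434 nats

Right side — compute H(Y|X) from the conditional distributions:
P(X) = (7/10, 3/10), so H(X) = 0.6109 nats
H(Y|X) = Σ_x P(X=x) · H(Y|X=x):
  P(Y|X=0) = (1/7, 3/7, 3/7), H(Y|X=0) = 1.0042, weight P(X=0) = 7/10
  P(Y|X=1) = (1/3, 1/3, 1/3), H(Y|X=1) = 1.0986, weight P(X=1) = 3/10
H(Y|X) = 1.0326 nats

H(X) + H(Y|X) = 0.6109 + 1.0326 = 1.6434 nats

Both sides equal 1.6434 nats. ✓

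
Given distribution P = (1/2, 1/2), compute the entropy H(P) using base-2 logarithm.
1.0000 bits

Shannon entropy is H(X) = -Σ p(x) log p(x).

For P = (1/2, 1/2):
H = -1/2 × log_2(1/2) -1/2 × log_2(1/2)
H = 1.0000 bits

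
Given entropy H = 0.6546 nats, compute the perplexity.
1.9244

Perplexity is e^H (or exp(H) for natural log).

H = 0.6546 nats
Perplexity = e^0.6546 = 1.9244

Interpretation: The model's uncertainty is equivalent to choosing uniformly among 1.9 options.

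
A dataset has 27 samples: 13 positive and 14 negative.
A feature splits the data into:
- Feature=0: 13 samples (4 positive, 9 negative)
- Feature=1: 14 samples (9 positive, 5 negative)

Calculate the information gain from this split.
0.0827 bits

Information Gain = H(Y) - H(Y|Feature)

Before split:
P(positive) = 13/27 = 0.4815
H(Y) = 0.9990 bits

After split:
Feature=0: H = 0.8905 bits (weight = 13/27)
Feature=1: H = 0.9403 bits (weight = 14/27)
H(Y|Feature) = (13/27)×0.8905 + (14/27)×0.9403 = 0.9163 bits

Information Gain = 0.9990 - 0.9163 = 0.0827 bits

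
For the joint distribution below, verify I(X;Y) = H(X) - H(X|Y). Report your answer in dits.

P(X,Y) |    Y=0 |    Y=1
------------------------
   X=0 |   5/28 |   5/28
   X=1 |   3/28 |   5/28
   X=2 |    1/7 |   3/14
I(X;Y) = 0.0026 dits

Mutual information has multiple equivalent forms:
- I(X;Y) = H(X) - H(X|Y)
- I(X;Y) = H(Y) - H(Y|X)
- I(X;Y) = H(X) + H(Y) - H(X,Y)

Computing all quantities:
H(X) = 0.4748, H(Y) = 0.2966, H(X,Y) = 0.7688
H(X|Y) = 0.4723, H(Y|X) = 0.2940

Verification:
H(X) - H(X|Y) = 0.4748 - 0.4723 = 0.0026
H(Y) - H(Y|X) = 0.2966 - 0.2940 = 0.0026
H(X) + H(Y) - H(X,Y) = 0.4748 + 0.2966 - 0.7688 = 0.0026

All forms give I(X;Y) = 0.0026 dits. ✓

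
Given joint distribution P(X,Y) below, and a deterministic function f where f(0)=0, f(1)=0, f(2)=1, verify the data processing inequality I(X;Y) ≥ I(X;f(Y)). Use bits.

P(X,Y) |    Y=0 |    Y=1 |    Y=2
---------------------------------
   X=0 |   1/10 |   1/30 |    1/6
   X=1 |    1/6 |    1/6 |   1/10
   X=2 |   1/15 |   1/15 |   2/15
I(X;Y) = 0.0891, I(X;f(Y)) = 0.0692, inequality holds: 0.0891 ≥ 0.0692

Data Processing Inequality: For any Markov chain X → Y → Z, we have I(X;Y) ≥ I(X;Z).

Here Z = f(Y) is a deterministic function of Y, forming X → Y → Z.

Original I(X;Y) = 0.0891 bits

After applying f:
P(X,Z) where Z=f(Y):
- P(X,Z=0) = P(X,Y=0) + P(X,Y=1)
- P(X,Z=1) = P(X,Y=2)

I(X;Z) = I(X;f(Y)) = 0.0692 bits

Verification: 0.0891 ≥ 0.0692 ✓

Information cannot be created by processing; the function f can only lose information about X.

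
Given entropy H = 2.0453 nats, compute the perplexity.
7.7315

Perplexity is e^H (or exp(H) for natural log).

H = 2.0453 nats
Perplexity = e^2.0453 = 7.7315

Interpretation: The model's uncertainty is equivalent to choosing uniformly among 7.7 options.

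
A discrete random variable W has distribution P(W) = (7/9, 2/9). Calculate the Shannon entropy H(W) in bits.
0.7642 bits

Shannon entropy is H(X) = -Σ p(x) log p(x).

For P = (7/9, 2/9):
H = -7/9 × log_2(7/9) -2/9 × log_2(2/9)
H = 0.7642 bits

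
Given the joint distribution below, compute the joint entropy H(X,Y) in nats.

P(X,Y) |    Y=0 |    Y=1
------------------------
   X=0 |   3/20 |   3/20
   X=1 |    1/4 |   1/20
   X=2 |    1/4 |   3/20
1.6966 nats

Joint entropy is H(X,Y) = -Σ_{x,y} p(x,y) log p(x,y).

Summing over all non-zero entries:
H(X,Y) = -[3/20·log_e(3/20) + 3/20·log_e(3/20) + 1/4·log_e(1/4) + 1/20·log_e(1/20) + 1/4·log_e(1/4) + 3/20·log_e(3/20)]
H(X,Y) = 1.6966 nats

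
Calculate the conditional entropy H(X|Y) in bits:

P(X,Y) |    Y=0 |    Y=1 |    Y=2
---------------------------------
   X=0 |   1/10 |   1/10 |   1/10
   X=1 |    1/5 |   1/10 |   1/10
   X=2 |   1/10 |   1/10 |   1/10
1.5510 bits

Using the chain rule: H(X|Y) = H(X,Y) - H(Y)

First, compute H(X,Y) = 3.1219 bits

Marginal P(Y) = (2/5, 3/10, 3/10)
H(Y) = 1.5710 bits

H(X|Y) = H(X,Y) - H(Y) = 3.1219 - 1.5710 = 1.5510 bits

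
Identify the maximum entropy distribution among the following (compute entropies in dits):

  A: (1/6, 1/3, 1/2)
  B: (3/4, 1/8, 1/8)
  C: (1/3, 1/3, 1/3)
C

For a discrete distribution over n outcomes, entropy is maximized by the uniform distribution.

Computing entropies:
H(A) = 0.4392 dits
H(B) = 0.3195 dits
H(C) = 0.4771 dits

The uniform distribution (where all probabilities equal 1/3) achieves the maximum entropy of log_10(3) = 0.4771 dits.

Distribution C has the highest entropy.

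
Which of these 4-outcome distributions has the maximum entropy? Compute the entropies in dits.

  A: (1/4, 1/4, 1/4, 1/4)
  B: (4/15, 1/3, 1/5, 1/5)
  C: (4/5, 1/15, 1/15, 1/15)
A

For a discrete distribution over n outcomes, entropy is maximized by the uniform distribution.

Computing entropies:
H(A) = 0.6021 dits
H(B) = 0.5917 dits
H(C) = 0.3127 dits

The uniform distribution (where all probabilities equal 1/4) achieves the maximum entropy of log_10(4) = 0.6021 dits.

Distribution A has the highest entropy.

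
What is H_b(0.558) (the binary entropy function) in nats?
0.6864 nats

The binary entropy function is:
H(p) = -p log(p) - (1-p) log(1-p)

H(0.558) = -0.558 × log_e(0.558) - 0.442 × log_e(0.442)
H(0.558) = 0.6864 nats

Note: Binary entropy is maximized at p=0.5 (H=1 bit) and minimized at p=0 or p=1 (H=0).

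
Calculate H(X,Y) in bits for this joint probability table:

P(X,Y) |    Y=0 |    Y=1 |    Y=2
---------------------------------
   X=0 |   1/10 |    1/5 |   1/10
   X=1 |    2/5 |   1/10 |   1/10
2.3219 bits

Joint entropy is H(X,Y) = -Σ_{x,y} p(x,y) log p(x,y).

Summing over all non-zero entries:
H(X,Y) = -[1/10·log_2(1/10) + 1/5·log_2(1/5) + 1/10·log_2(1/10) + 2/5·log_2(2/5) + 1/10·log_2(1/10) + 1/10·log_2(1/10)]
H(X,Y) = 2.3219 bits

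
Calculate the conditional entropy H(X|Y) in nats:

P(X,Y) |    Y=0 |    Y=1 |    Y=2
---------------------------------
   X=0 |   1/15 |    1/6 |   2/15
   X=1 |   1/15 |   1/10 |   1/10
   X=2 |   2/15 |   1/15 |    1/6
1.0515 nats

Using the chain rule: H(X|Y) = H(X,Y) - H(Y)

First, compute H(X,Y) = 2.1367 nats

Marginal P(Y) = (4/15, 1/3, 2/5)
H(Y) = 1.0852 nats

H(X|Y) = H(X,Y) - H(Y) = 2.1367 - 1.0852 = 1.0515 nats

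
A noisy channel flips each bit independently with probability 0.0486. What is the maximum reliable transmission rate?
0.7196 bits

For a binary symmetric channel (BSC) with error probability p:
Capacity C = 1 - H(p) bits per symbol

where H(p) = -p log₂(p) - (1-p) log₂(1-p) is the binary entropy function.

H(0.0486) = 0.2804 bits
C = 1 - 0.2804 = 0.7196 bits per symbol

This means we can reliably transmit up to 0.7196 bits of information per channel use.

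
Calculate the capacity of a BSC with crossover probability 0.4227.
0.0173 bits

For a binary symmetric channel (BSC) with error probability p:
Capacity C = 1 - H(p) bits per symbol

where H(p) = -p log₂(p) - (1-p) log₂(1-p) is the binary entropy function.

H(0.4227) = 0.9827 bits
C = 1 - 0.9827 = 0.0173 bits per symbol

This means we can reliably transmit up to 0.0173 bits of information per channel use.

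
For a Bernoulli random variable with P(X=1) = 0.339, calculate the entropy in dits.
0.2781 dits

The binary entropy function is:
H(p) = -p log(p) - (1-p) log(1-p)

H(0.339) = -0.339 × log_10(0.339) - 0.661 × log_10(0.661)
H(0.339) = 0.2781 dits

Note: Binary entropy is maximized at p=0.5 (H=1 bit) and minimized at p=0 or p=1 (H=0).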